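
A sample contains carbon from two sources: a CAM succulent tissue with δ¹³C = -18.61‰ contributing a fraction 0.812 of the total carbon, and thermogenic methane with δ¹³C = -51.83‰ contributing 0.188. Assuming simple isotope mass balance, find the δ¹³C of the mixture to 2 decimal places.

-24.86‰

δ_mix = f_A·δ_A + f_B·δ_B
δ_mix = 0.812 × (-18.61) + 0.188 × (-51.83)
δ_mix = -15.111 + -9.744 = -24.855‰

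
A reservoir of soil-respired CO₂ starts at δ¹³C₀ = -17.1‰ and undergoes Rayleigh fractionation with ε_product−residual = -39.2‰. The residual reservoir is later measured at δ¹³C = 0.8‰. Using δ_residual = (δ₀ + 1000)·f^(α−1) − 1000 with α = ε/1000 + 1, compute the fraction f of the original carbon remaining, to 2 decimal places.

α − 1 = ε/1000 = -0.0392
(δ_res + 1000)/(δ₀ + 1000) = (0.8 + 1000)/(-17.1 + 1000) = 1000.8/982.9 = 1.018211
f = 1.018211^(1/-0.0392) = exp(ln(1.018211)/-0.0392) = exp(0.01805/-0.0392)
f = exp(-0.4604) = 0.6310

0.63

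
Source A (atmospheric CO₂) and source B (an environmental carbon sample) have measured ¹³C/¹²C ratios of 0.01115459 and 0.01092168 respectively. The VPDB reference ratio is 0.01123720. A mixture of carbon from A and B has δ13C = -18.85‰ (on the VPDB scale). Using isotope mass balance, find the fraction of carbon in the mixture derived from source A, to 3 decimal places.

0.445

δ_A = (0.01115459/0.01123720 − 1)×1000 = (0.992649 − 1)×1000 = -7.351‰
δ_B = (0.01092168/0.01123720 − 1)×1000 = (0.971922 − 1)×1000 = -28.078‰
f_A = (δ_mix − δ_B)/(δ_A − δ_B) = (-18.85 − (-28.078))/(-7.351 − (-28.078))
f_A = 9.228 / 20.727 = 0.4452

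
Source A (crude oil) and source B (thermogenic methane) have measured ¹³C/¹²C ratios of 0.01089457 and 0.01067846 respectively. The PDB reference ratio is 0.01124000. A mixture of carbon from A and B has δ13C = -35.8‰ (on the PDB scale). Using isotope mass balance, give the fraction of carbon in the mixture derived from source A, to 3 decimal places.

0.736

δ_A = (0.01089457/0.01124000 − 1)×1000 = (0.969268 − 1)×1000 = -30.732‰
δ_B = (0.01067846/0.01124000 − 1)×1000 = (0.950041 − 1)×1000 = -49.959‰
f_A = (δ_mix − δ_B)/(δ_A − δ_B) = (-35.8 − (-49.959))/(-30.732 − (-49.959))
f_A = 14.159 / 19.227 = 0.7364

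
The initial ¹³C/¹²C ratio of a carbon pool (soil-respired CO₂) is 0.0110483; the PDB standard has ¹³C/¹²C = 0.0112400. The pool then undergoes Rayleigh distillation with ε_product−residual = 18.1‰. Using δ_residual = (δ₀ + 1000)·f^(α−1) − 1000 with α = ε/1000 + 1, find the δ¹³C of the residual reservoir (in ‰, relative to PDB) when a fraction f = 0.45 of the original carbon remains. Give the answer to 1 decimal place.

-31.2‰

δ₀ = (0.0110483/0.0112400 − 1)×1000 = (0.982945 − 1)×1000 = -17.055‰
α − 1 = ε/1000 = 0.0181
f^(α−1) = 0.45^(0.0181) = 0.985651
δ_res = (-17.055 + 1000) × 0.985651 − 1000 = 968.841 − 1000 = -31.16‰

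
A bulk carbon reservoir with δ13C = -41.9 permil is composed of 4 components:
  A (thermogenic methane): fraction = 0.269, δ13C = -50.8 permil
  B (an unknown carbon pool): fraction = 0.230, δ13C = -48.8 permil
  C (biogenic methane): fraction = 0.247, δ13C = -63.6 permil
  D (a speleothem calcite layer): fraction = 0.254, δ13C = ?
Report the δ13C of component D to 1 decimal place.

Isotope mass balance: δ_bulk = Σ fᵢ·δᵢ.
-41.9 = 0.269×(-50.8) + 0.230×(-48.8) + 0.247×(-63.6) + 0.254×δ_D
0.254·δ_D = -41.9 − (-40.598) = -1.302
δ_D = -1.302 / 0.254 = -5.12 permil

-5.1 permil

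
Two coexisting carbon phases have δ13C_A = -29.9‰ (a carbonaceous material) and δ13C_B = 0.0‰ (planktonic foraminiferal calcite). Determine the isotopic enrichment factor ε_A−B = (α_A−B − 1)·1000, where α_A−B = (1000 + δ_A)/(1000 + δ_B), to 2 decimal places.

-29.90‰

α_A−B = (1000 + -29.9) / (1000 + 0.0) = 970.1 / 1000.0 = 0.970100
ε_A−B = (0.970100 − 1) × 1000 = -29.900‰
(The approximation ε ≈ δ_A − δ_B would give -29.9‰.)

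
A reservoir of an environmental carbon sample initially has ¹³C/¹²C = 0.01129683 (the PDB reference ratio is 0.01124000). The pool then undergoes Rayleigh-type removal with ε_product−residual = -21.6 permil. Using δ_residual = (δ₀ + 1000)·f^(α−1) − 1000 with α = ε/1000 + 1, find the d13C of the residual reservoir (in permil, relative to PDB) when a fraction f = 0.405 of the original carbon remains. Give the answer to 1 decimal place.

24.9 permil

δ₀ = (0.01129683/0.01124000 − 1)×1000 = (1.005056 − 1)×1000 = 5.056 permil
α − 1 = ε/1000 = -0.0216
f^(α−1) = 0.405^(-0.0216) = 1.019715
δ_res = (5.056 + 1000) × 1.019715 − 1000 = 1024.871 − 1000 = 24.87 permil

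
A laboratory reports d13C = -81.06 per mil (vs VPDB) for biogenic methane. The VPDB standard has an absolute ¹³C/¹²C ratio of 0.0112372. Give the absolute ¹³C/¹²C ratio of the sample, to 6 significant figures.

R_sample = R_standard × (d13C/1000 + 1)
R_sample = 0.0112372 × (-81.06/1000 + 1) = 0.0112372 × 0.918940
R_sample = 0.0103263

0.0103263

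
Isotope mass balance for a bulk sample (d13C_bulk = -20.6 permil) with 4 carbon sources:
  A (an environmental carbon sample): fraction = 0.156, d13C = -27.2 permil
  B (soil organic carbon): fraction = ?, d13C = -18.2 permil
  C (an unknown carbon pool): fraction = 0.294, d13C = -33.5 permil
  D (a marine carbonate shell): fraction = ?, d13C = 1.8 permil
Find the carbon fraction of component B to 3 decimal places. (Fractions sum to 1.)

0.375

Let f_B and f_D be the unknown fractions; fractions sum to 1 so f_B + f_D = 0.550.
Mass balance: Σ fᵢ·δᵢ = δ_bulk ⇒ f_B·(-18.2) + f_D·(1.8) = -20.6 − (-14.092) = -6.508
Substitute f_D = 0.550 − f_B:
f_B·(-18.2 − 1.8) = -6.508 − 0.550×(1.8) = -7.498
f_B = -7.498 / -20.0 = 0.3749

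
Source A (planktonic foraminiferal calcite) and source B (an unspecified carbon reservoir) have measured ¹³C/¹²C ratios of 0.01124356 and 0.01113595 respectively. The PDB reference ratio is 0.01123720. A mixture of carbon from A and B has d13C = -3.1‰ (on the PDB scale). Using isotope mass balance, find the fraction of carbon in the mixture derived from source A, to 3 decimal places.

δ_A = (0.01124356/0.01123720 − 1)×1000 = (1.000566 − 1)×1000 = 0.566‰
δ_B = (0.01113595/0.01123720 − 1)×1000 = (0.990990 − 1)×1000 = -9.010‰
f_A = (δ_mix − δ_B)/(δ_A − δ_B) = (-3.1 − (-9.010))/(0.566 − (-9.010))
f_A = 5.910 / 9.576 = 0.6172

0.617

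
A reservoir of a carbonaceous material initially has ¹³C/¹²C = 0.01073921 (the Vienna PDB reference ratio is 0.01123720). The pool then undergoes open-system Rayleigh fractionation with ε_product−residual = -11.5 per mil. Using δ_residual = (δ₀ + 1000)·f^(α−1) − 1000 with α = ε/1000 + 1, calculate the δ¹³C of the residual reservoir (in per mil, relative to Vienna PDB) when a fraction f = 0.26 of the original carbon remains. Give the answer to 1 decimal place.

-29.4 per mil

δ₀ = (0.01073921/0.01123720 − 1)×1000 = (0.955684 − 1)×1000 = -44.316 per mil
α − 1 = ε/1000 = -0.0115
f^(α−1) = 0.26^(-0.0115) = 1.015612
δ_res = (-44.316 + 1000) × 1.015612 − 1000 = 970.604 − 1000 = -29.40 per mil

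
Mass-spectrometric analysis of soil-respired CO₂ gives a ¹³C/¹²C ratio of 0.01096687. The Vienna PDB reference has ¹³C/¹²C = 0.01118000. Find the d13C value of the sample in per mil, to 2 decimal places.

d13C = (R_sample / R_standard − 1) × 1000
R_sample / R_standard = 0.01096687 / 0.01118000 = 0.980936
d13C = (0.980936 − 1) × 1000 = -19.064 per mil

-19.06 per mil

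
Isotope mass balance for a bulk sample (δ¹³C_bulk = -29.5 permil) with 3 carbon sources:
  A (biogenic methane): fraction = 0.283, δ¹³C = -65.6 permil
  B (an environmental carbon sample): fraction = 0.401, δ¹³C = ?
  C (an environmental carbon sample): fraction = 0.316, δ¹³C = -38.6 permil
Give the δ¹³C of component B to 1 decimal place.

Isotope mass balance: δ_bulk = Σ fᵢ·δᵢ.
-29.5 = 0.283×(-65.6) + 0.401×δ_B + 0.316×(-38.6)
0.401·δ_B = -29.5 − (-30.762) = 1.262
δ_B = 1.262 / 0.401 = 3.15 permil

3.1 permil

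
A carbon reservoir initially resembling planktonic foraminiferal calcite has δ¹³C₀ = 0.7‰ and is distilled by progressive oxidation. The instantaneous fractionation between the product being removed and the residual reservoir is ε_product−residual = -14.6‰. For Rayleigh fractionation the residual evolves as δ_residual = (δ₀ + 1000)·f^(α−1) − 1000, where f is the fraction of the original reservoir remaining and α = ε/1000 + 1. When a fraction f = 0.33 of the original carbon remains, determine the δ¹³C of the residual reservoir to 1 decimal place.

Rayleigh residual: δ_res = (δ₀ + 1000)·f^(α−1) − 1000
α = ε/1000 + 1 = 0.98540, so α − 1 = -0.01460
f^(α−1) = 0.33^(-0.01460) = 1.016318
δ_res = (0.7 + 1000) × 1.016318 − 1000 = 1017.030 − 1000 = 17.03‰

17.0‰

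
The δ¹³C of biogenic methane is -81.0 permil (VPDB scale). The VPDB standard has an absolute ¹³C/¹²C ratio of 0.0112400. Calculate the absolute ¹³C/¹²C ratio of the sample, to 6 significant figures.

R_sample = R_standard × (δ¹³C/1000 + 1)
R_sample = 0.0112400 × (-81.0/1000 + 1) = 0.0112400 × 0.919000
R_sample = 0.0103296

0.0103296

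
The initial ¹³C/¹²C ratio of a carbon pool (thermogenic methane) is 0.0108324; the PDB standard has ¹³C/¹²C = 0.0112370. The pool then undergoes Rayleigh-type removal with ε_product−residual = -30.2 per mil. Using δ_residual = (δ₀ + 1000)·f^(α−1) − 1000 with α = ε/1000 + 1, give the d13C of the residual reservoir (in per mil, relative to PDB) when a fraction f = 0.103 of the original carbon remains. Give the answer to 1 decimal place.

δ₀ = (0.0108324/0.0112370 − 1)×1000 = (0.963994 − 1)×1000 = -36.006 per mil
α − 1 = ε/1000 = -0.0302
f^(α−1) = 0.103^(-0.0302) = 1.071056
δ_res = (-36.006 + 1000) × 1.071056 − 1000 = 1032.492 − 1000 = 32.49 per mil

32.5 per mil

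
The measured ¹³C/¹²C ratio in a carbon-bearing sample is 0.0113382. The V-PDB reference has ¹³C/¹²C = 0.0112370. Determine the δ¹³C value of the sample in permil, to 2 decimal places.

δ¹³C = (R_sample / R_standard − 1) × 1000
R_sample / R_standard = 0.0113382 / 0.0112370 = 1.009006
δ¹³C = (1.009006 − 1) × 1000 = 9.006 permil

9.01 permil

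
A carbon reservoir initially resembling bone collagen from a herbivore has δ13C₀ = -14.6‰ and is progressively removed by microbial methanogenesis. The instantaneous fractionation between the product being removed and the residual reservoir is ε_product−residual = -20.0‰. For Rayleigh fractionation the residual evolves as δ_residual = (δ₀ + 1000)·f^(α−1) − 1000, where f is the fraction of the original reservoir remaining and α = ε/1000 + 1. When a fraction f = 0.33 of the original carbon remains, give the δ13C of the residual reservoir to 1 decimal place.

7.5‰

Rayleigh residual: δ_res = (δ₀ + 1000)·f^(α−1) − 1000
α = ε/1000 + 1 = 0.98000, so α − 1 = -0.02000
f^(α−1) = 0.33^(-0.02000) = 1.022421
δ_res = (-14.6 + 1000) × 1.022421 − 1000 = 1007.494 − 1000 = 7.49‰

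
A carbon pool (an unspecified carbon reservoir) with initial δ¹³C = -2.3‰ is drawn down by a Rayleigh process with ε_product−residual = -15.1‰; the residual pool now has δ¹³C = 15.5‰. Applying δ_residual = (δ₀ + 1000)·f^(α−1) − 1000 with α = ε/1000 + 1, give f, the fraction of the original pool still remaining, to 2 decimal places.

α − 1 = ε/1000 = -0.0151
(δ_res + 1000)/(δ₀ + 1000) = (15.5 + 1000)/(-2.3 + 1000) = 1015.5/997.7 = 1.017841
f = 1.017841^(1/-0.0151) = exp(ln(1.017841)/-0.0151) = exp(0.01768/-0.0151)
f = exp(-1.1711) = 0.3100

0.31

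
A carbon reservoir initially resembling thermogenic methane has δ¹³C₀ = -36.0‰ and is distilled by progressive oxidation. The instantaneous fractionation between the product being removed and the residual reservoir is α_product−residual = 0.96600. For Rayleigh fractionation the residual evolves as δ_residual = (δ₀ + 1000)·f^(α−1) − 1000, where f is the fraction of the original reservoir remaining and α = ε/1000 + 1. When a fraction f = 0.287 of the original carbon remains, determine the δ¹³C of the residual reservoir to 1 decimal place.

Rayleigh residual: δ_res = (δ₀ + 1000)·f^(α−1) − 1000
α − 1 = -0.03400
f^(α−1) = 0.287^(-0.03400) = 1.043355
δ_res = (-36.0 + 1000) × 1.043355 − 1000 = 1005.794 − 1000 = 5.79‰

5.8‰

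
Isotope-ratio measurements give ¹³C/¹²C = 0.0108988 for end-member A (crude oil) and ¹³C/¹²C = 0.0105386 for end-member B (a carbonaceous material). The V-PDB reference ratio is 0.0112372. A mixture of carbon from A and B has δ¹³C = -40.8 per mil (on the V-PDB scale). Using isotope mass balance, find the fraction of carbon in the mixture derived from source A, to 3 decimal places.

0.667

δ_A = (0.0108988/0.0112372 − 1)×1000 = (0.969886 − 1)×1000 = -30.114 per mil
δ_B = (0.0105386/0.0112372 − 1)×1000 = (0.937831 − 1)×1000 = -62.169 per mil
f_A = (δ_mix − δ_B)/(δ_A − δ_B) = (-40.8 − (-62.169))/(-30.114 − (-62.169))
f_A = 21.369 / 32.054 = 0.6666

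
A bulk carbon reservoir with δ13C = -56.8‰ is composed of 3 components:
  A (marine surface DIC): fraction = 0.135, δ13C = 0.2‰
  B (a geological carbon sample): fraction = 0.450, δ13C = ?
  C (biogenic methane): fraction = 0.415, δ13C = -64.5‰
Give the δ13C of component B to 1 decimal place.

-66.8‰

Isotope mass balance: δ_bulk = Σ fᵢ·δᵢ.
-56.8 = 0.135×(0.2) + 0.450×δ_B + 0.415×(-64.5)
0.450·δ_B = -56.8 − (-26.740) = -30.059
δ_B = -30.059 / 0.450 = -66.80‰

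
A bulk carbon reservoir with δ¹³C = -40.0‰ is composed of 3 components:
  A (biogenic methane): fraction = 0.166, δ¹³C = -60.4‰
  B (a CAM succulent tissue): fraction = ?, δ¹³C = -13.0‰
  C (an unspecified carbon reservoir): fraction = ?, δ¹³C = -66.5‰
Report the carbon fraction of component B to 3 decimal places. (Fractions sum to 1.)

Let f_B and f_C be the unknown fractions; fractions sum to 1 so f_B + f_C = 0.834.
Mass balance: Σ fᵢ·δᵢ = δ_bulk ⇒ f_B·(-13.0) + f_C·(-66.5) = -40.0 − (-10.026) = -29.974
Substitute f_C = 0.834 − f_B:
f_B·(-13.0 − -66.5) = -29.974 − 0.834×(-66.5) = 25.487
f_B = 25.487 / 53.5 = 0.4764

0.476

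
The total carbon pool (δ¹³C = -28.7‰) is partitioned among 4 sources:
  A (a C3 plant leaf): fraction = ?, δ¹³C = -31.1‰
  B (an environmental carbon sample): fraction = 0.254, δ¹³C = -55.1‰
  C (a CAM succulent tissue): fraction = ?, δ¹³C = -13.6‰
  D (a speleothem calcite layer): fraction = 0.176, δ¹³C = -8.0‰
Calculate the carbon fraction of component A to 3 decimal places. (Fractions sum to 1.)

Let f_A and f_C be the unknown fractions; fractions sum to 1 so f_A + f_C = 0.570.
Mass balance: Σ fᵢ·δᵢ = δ_bulk ⇒ f_A·(-31.1) + f_C·(-13.6) = -28.7 − (-15.403) = -13.297
Substitute f_C = 0.570 − f_A:
f_A·(-31.1 − -13.6) = -13.297 − 0.570×(-13.6) = -5.545
f_A = -5.545 / -17.5 = 0.3168

0.317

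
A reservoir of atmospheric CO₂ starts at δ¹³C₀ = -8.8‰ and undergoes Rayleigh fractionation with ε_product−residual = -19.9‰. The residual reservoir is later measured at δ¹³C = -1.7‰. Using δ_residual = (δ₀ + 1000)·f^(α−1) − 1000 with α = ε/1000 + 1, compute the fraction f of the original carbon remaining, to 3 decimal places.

α − 1 = ε/1000 = -0.0199
(δ_res + 1000)/(δ₀ + 1000) = (-1.7 + 1000)/(-8.8 + 1000) = 998.3/991.2 = 1.007163
f = 1.007163^(1/-0.0199) = exp(ln(1.007163)/-0.0199) = exp(0.00714/-0.0199)
f = exp(-0.3587) = 0.6986

0.699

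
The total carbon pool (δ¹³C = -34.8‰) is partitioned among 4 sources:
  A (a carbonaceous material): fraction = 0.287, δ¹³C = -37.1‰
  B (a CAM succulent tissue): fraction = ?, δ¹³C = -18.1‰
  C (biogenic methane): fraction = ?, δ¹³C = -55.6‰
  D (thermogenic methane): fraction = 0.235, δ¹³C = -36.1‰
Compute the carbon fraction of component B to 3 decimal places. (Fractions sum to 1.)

0.291

Let f_B and f_C be the unknown fractions; fractions sum to 1 so f_B + f_C = 0.478.
Mass balance: Σ fᵢ·δᵢ = δ_bulk ⇒ f_B·(-18.1) + f_C·(-55.6) = -34.8 − (-19.131) = -15.669
Substitute f_C = 0.478 − f_B:
f_B·(-18.1 − -55.6) = -15.669 − 0.478×(-55.6) = 10.908
f_B = 10.908 / 37.5 = 0.2909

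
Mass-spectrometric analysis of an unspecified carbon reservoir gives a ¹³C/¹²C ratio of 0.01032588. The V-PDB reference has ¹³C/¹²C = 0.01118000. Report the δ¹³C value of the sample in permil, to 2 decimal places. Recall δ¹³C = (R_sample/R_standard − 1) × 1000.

δ¹³C = (R_sample / R_standard − 1) × 1000
R_sample / R_standard = 0.01032588 / 0.01118000 = 0.923603
δ¹³C = (0.923603 − 1) × 1000 = -76.397 permil

-76.40 permil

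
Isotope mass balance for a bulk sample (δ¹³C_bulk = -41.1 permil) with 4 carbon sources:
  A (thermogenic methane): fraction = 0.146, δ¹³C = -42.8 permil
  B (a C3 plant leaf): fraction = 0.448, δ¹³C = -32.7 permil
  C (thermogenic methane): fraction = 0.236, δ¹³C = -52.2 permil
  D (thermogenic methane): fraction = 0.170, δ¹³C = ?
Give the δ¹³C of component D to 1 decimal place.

Isotope mass balance: δ_bulk = Σ fᵢ·δᵢ.
-41.1 = 0.146×(-42.8) + 0.448×(-32.7) + 0.236×(-52.2) + 0.170×δ_D
0.170·δ_D = -41.1 − (-33.218) = -7.882
δ_D = -7.882 / 0.170 = -46.37 permil

-46.4 permil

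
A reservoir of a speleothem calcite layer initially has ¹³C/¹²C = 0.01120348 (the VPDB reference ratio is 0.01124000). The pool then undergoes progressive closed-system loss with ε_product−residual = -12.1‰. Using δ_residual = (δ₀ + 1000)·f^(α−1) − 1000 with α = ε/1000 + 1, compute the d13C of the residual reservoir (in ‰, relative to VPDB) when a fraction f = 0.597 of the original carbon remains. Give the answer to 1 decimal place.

3.0‰

δ₀ = (0.01120348/0.01124000 − 1)×1000 = (0.996751 − 1)×1000 = -3.249‰
α − 1 = ε/1000 = -0.0121
f^(α−1) = 0.597^(-0.0121) = 1.006261
δ_res = (-3.249 + 1000) × 1.006261 − 1000 = 1002.992 − 1000 = 2.99‰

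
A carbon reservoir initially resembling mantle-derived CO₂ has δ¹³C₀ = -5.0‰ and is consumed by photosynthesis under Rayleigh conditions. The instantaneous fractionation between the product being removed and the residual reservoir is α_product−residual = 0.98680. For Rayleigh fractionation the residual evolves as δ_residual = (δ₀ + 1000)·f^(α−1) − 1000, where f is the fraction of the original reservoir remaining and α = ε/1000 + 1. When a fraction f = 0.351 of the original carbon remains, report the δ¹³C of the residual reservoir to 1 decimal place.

8.8‰

Rayleigh residual: δ_res = (δ₀ + 1000)·f^(α−1) − 1000
α − 1 = -0.01320
f^(α−1) = 0.351^(-0.01320) = 1.013916
δ_res = (-5.0 + 1000) × 1.013916 − 1000 = 1008.846 − 1000 = 8.85‰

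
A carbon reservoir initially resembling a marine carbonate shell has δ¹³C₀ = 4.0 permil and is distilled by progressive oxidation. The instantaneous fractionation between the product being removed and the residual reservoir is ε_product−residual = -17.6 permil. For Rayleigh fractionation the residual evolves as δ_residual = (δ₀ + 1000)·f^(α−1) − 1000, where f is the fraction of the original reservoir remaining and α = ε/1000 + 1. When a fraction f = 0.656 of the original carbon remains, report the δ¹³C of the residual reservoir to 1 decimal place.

Rayleigh residual: δ_res = (δ₀ + 1000)·f^(α−1) − 1000
α = ε/1000 + 1 = 0.98240, so α − 1 = -0.01760
f^(α−1) = 0.656^(-0.01760) = 1.007448
δ_res = (4.0 + 1000) × 1.007448 − 1000 = 1011.477 − 1000 = 11.48 permil

11.5 permil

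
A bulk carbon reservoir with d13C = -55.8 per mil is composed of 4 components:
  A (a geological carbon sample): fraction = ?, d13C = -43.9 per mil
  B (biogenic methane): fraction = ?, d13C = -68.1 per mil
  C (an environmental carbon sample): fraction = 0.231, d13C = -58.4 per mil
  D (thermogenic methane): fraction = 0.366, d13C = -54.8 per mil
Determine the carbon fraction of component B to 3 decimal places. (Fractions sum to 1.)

0.188

Let f_B and f_A be the unknown fractions; fractions sum to 1 so f_B + f_A = 0.403.
Mass balance: Σ fᵢ·δᵢ = δ_bulk ⇒ f_B·(-68.1) + f_A·(-43.9) = -55.8 − (-33.547) = -22.253
Substitute f_A = 0.403 − f_B:
f_B·(-68.1 − -43.9) = -22.253 − 0.403×(-43.9) = -4.561
f_B = -4.561 / -24.2 = 0.1885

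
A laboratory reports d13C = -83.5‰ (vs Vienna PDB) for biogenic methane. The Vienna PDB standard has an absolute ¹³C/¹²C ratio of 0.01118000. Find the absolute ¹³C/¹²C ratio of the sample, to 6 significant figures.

R_sample = R_standard × (d13C/1000 + 1)
R_sample = 0.01118000 × (-83.5/1000 + 1) = 0.01118000 × 0.916500
R_sample = 0.0102465

0.0102465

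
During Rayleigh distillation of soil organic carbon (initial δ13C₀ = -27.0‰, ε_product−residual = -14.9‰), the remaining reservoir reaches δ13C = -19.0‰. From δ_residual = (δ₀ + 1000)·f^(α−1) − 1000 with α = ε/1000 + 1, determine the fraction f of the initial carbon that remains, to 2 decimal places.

α − 1 = ε/1000 = -0.0149
(δ_res + 1000)/(δ₀ + 1000) = (-19.0 + 1000)/(-27.0 + 1000) = 981.0/973.0 = 1.008222
f = 1.008222^(1/-0.0149) = exp(ln(1.008222)/-0.0149) = exp(0.00819/-0.0149)
f = exp(-0.5496) = 0.5772

0.58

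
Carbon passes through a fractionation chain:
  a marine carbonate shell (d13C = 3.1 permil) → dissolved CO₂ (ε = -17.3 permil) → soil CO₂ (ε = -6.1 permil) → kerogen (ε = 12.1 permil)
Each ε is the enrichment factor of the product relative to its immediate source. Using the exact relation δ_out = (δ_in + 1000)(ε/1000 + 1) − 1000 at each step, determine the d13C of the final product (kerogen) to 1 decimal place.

step 1: δ = (3.10 + 1000)·(-17.3/1000 + 1) − 1000 = -14.25 permil
step 2: δ = (-14.25 + 1000)·(-6.1/1000 + 1) − 1000 = -20.27 permil
step 3: δ = (-20.27 + 1000)·(12.1/1000 + 1) − 1000 = -8.41 permil

-8.4 permil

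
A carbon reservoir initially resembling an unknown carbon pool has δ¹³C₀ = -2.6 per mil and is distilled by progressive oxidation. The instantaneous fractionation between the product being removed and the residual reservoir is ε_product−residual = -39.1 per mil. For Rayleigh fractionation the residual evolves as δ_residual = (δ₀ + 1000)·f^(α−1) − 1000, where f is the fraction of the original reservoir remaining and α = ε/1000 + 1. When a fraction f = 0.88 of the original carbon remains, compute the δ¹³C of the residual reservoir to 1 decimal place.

2.4 per mil

Rayleigh residual: δ_res = (δ₀ + 1000)·f^(α−1) − 1000
α = ε/1000 + 1 = 0.96090, so α − 1 = -0.03910
f^(α−1) = 0.88^(-0.03910) = 1.005011
δ_res = (-2.6 + 1000) × 1.005011 − 1000 = 1002.398 − 1000 = 2.40 per mil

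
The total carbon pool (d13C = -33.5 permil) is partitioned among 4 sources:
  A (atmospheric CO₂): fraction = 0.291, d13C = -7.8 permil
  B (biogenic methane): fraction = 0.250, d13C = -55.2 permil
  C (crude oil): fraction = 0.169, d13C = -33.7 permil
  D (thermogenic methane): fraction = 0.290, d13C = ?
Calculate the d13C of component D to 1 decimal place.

Isotope mass balance: δ_bulk = Σ fᵢ·δᵢ.
-33.5 = 0.291×(-7.8) + 0.250×(-55.2) + 0.169×(-33.7) + 0.290×δ_D
0.290·δ_D = -33.5 − (-21.765) = -11.735
δ_D = -11.735 / 0.290 = -40.47 permil

-40.5 permil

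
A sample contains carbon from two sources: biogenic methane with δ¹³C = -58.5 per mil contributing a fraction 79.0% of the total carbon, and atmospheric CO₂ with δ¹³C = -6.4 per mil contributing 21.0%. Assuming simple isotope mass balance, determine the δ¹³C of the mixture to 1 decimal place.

δ_mix = f_A·δ_A + f_B·δ_B
δ_mix = 0.790 × (-58.5) + 0.210 × (-6.4)
δ_mix = -46.22 + -1.34 = -47.56 per mil

-47.6 per mil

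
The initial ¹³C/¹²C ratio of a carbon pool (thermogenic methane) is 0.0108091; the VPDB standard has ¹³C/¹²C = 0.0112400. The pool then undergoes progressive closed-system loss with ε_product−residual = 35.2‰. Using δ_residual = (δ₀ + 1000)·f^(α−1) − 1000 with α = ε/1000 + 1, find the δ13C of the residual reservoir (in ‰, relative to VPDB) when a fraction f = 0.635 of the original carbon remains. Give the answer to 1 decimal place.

δ₀ = (0.0108091/0.0112400 − 1)×1000 = (0.961664 − 1)×1000 = -38.336‰
α − 1 = ε/1000 = 0.0352
f^(α−1) = 0.635^(0.0352) = 0.984142
δ_res = (-38.336 + 1000) × 0.984142 − 1000 = 946.413 − 1000 = -53.59‰

-53.6‰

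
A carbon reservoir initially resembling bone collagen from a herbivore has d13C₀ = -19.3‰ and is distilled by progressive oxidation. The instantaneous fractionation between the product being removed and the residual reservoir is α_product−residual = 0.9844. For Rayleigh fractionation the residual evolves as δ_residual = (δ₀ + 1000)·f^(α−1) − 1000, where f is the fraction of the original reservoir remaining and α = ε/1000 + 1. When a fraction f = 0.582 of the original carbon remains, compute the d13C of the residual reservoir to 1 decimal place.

Rayleigh residual: δ_res = (δ₀ + 1000)·f^(α−1) − 1000
α − 1 = -0.01560
f^(α−1) = 0.582^(-0.01560) = 1.008480
δ_res = (-19.3 + 1000) × 1.008480 − 1000 = 989.016 − 1000 = -10.98‰

-11.0‰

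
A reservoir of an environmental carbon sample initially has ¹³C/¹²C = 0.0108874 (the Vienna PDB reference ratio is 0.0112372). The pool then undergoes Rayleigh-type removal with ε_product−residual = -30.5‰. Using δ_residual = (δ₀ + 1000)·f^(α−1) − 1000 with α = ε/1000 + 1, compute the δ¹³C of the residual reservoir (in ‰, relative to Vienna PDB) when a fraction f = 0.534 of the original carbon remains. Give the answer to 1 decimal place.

-12.4‰

δ₀ = (0.0108874/0.0112372 − 1)×1000 = (0.968871 − 1)×1000 = -31.129‰
α − 1 = ε/1000 = -0.0305
f^(α−1) = 0.534^(-0.0305) = 1.019319
δ_res = (-31.129 + 1000) × 1.019319 − 1000 = 987.589 − 1000 = -12.41‰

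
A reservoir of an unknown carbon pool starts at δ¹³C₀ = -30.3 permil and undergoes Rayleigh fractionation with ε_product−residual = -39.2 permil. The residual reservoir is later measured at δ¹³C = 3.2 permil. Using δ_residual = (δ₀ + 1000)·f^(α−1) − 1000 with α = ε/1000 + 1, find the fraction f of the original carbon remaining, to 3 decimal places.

0.420

α − 1 = ε/1000 = -0.0392
(δ_res + 1000)/(δ₀ + 1000) = (3.2 + 1000)/(-30.3 + 1000) = 1003.2/969.7 = 1.034547
f = 1.034547^(1/-0.0392) = exp(ln(1.034547)/-0.0392) = exp(0.03396/-0.0392)
f = exp(-0.8664) = 0.4205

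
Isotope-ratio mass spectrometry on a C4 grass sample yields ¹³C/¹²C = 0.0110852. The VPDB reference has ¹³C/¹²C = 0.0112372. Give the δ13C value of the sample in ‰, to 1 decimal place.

δ13C = (R_sample / R_standard − 1) × 1000
R_sample / R_standard = 0.0110852 / 0.0112372 = 0.986473
δ13C = (0.986473 − 1) × 1000 = -13.53‰

-13.5‰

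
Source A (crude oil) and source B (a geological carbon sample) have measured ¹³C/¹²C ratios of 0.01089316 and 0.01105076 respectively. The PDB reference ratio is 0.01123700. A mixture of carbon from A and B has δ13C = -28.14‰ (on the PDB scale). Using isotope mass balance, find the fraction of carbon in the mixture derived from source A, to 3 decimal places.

0.825

δ_A = (0.01089316/0.01123700 − 1)×1000 = (0.969401 − 1)×1000 = -30.599‰
δ_B = (0.01105076/0.01123700 − 1)×1000 = (0.983426 − 1)×1000 = -16.574‰
f_A = (δ_mix − δ_B)/(δ_A − δ_B) = (-28.14 − (-16.574))/(-30.599 − (-16.574))
f_A = -11.566 / -14.025 = 0.8247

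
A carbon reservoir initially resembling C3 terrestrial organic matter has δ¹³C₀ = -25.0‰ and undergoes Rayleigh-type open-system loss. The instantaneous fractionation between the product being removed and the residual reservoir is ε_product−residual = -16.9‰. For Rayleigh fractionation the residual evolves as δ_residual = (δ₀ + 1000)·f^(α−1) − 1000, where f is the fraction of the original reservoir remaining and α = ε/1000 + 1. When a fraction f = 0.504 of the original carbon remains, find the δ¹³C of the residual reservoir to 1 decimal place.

Rayleigh residual: δ_res = (δ₀ + 1000)·f^(α−1) − 1000
α = ε/1000 + 1 = 0.98310, so α − 1 = -0.01690
f^(α−1) = 0.504^(-0.01690) = 1.011647
δ_res = (-25.0 + 1000) × 1.011647 − 1000 = 986.356 − 1000 = -13.64‰

-13.6‰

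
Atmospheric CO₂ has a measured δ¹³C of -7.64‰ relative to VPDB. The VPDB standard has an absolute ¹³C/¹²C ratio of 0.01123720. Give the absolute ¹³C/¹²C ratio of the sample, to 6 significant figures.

0.0111513

R_sample = R_standard × (δ¹³C/1000 + 1)
R_sample = 0.01123720 × (-7.64/1000 + 1) = 0.01123720 × 0.992360
R_sample = 0.0111513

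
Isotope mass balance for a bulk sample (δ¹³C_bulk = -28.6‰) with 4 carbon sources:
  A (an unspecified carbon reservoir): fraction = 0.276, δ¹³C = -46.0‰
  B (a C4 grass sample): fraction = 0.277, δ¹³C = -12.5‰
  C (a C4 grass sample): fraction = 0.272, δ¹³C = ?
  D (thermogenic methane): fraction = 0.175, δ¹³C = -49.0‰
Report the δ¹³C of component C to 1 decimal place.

Isotope mass balance: δ_bulk = Σ fᵢ·δᵢ.
-28.6 = 0.276×(-46.0) + 0.277×(-12.5) + 0.272×δ_C + 0.175×(-49.0)
0.272·δ_C = -28.6 − (-24.733) = -3.867
δ_C = -3.867 / 0.272 = -14.22‰

-14.2‰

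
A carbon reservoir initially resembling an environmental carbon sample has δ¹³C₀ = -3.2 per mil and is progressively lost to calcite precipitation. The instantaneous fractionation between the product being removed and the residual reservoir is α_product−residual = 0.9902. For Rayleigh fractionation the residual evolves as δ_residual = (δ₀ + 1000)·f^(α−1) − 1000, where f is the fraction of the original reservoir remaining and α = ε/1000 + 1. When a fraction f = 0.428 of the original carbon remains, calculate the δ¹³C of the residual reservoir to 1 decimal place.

Rayleigh residual: δ_res = (δ₀ + 1000)·f^(α−1) − 1000
α − 1 = -0.00980
f^(α−1) = 0.428^(-0.00980) = 1.008351
δ_res = (-3.2 + 1000) × 1.008351 − 1000 = 1005.125 − 1000 = 5.12 per mil

5.1 per mil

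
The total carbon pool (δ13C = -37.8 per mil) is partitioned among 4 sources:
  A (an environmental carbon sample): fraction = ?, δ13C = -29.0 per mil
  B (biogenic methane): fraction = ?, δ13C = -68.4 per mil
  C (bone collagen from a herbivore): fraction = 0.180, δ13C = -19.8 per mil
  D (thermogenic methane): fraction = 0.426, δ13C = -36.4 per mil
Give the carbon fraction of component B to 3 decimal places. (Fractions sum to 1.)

0.185

Let f_B and f_A be the unknown fractions; fractions sum to 1 so f_B + f_A = 0.394.
Mass balance: Σ fᵢ·δᵢ = δ_bulk ⇒ f_B·(-68.4) + f_A·(-29.0) = -37.8 − (-19.070) = -18.730
Substitute f_A = 0.394 − f_B:
f_B·(-68.4 − -29.0) = -18.730 − 0.394×(-29.0) = -7.304
f_B = -7.304 / -39.4 = 0.1854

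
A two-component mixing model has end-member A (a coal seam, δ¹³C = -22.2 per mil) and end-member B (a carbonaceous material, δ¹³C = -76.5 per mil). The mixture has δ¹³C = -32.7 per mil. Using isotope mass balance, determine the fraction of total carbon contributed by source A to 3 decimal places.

δ_mix = f_A·δ_A + (1 − f_A)·δ_B  ⇒  f_A = (δ_mix − δ_B)/(δ_A − δ_B)
f_A = (-32.7 − (-76.5)) / (-22.2 − (-76.5))
f_A = 43.8 / 54.3 = 0.8066

0.807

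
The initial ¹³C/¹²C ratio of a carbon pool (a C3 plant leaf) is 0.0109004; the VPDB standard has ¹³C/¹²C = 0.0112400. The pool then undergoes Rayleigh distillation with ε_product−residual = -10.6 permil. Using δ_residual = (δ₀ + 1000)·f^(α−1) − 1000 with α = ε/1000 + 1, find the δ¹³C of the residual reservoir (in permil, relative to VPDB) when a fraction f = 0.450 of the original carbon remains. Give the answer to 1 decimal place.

-22.0 permil

δ₀ = (0.0109004/0.0112400 − 1)×1000 = (0.969786 − 1)×1000 = -30.214 permil
α − 1 = ε/1000 = -0.0106
f^(α−1) = 0.450^(-0.0106) = 1.008500
δ_res = (-30.214 + 1000) × 1.008500 − 1000 = 978.030 − 1000 = -21.97 permil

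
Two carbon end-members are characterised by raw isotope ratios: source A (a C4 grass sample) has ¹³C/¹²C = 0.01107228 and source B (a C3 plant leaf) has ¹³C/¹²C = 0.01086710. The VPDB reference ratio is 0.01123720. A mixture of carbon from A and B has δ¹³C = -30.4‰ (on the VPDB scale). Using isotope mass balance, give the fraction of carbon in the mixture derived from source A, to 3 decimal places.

δ_A = (0.01107228/0.01123720 − 1)×1000 = (0.985324 − 1)×1000 = -14.676‰
δ_B = (0.01086710/0.01123720 − 1)×1000 = (0.967065 − 1)×1000 = -32.935‰
f_A = (δ_mix − δ_B)/(δ_A − δ_B) = (-30.4 − (-32.935))/(-14.676 − (-32.935))
f_A = 2.535 / 18.259 = 0.1388

0.139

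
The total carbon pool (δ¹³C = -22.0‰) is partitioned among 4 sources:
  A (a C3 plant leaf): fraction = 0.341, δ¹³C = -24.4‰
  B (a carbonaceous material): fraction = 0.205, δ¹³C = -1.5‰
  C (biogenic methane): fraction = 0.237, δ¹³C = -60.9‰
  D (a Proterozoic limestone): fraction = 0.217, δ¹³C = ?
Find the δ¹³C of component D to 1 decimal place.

Isotope mass balance: δ_bulk = Σ fᵢ·δᵢ.
-22.0 = 0.341×(-24.4) + 0.205×(-1.5) + 0.237×(-60.9) + 0.217×δ_D
0.217·δ_D = -22.0 − (-23.061) = 1.061
δ_D = 1.061 / 0.217 = 4.89‰

4.9‰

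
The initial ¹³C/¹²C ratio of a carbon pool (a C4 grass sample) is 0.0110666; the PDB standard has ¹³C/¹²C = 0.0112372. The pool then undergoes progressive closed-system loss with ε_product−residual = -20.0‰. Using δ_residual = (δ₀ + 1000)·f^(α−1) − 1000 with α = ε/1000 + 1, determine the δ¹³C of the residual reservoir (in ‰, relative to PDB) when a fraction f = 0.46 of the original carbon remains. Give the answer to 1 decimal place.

0.2‰

δ₀ = (0.0110666/0.0112372 − 1)×1000 = (0.984818 − 1)×1000 = -15.182‰
α − 1 = ε/1000 = -0.0200
f^(α−1) = 0.46^(-0.0200) = 1.015652
δ_res = (-15.182 + 1000) × 1.015652 − 1000 = 1000.232 − 1000 = 0.23‰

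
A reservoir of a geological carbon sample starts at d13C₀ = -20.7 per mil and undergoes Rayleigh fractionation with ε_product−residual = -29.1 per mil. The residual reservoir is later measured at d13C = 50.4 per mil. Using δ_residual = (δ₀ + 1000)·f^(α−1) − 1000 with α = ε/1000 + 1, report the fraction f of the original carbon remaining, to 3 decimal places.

α − 1 = ε/1000 = -0.0291
(δ_res + 1000)/(δ₀ + 1000) = (50.4 + 1000)/(-20.7 + 1000) = 1050.4/979.3 = 1.072603
f = 1.072603^(1/-0.0291) = exp(ln(1.072603)/-0.0291) = exp(0.07009/-0.0291)
f = exp(-2.4085) = 0.0899

0.090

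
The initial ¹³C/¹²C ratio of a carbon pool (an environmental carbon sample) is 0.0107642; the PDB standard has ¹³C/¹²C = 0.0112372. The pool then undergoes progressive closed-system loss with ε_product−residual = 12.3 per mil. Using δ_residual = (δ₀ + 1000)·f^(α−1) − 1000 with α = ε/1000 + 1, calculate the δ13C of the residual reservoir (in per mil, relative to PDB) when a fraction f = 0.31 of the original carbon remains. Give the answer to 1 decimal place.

δ₀ = (0.0107642/0.0112372 − 1)×1000 = (0.957908 − 1)×1000 = -42.092 per mil
α − 1 = ε/1000 = 0.0123
f^(α−1) = 0.31^(0.0123) = 0.985698
δ_res = (-42.092 + 1000) × 0.985698 − 1000 = 944.207 − 1000 = -55.79 per mil

-55.8 per mil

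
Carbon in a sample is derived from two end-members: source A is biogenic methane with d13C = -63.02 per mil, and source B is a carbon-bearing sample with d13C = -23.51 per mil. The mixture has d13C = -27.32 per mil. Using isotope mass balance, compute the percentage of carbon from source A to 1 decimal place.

9.6%

δ_mix = f_A·δ_A + (1 − f_A)·δ_B  ⇒  f_A = (δ_mix − δ_B)/(δ_A − δ_B)
f_A = (-27.32 − (-23.51)) / (-63.02 − (-23.51))
f_A = -3.81 / -39.51 = 0.0964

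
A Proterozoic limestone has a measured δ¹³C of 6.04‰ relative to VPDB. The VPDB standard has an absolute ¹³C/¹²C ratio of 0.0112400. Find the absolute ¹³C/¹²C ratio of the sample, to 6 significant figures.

R_sample = R_standard × (δ¹³C/1000 + 1)
R_sample = 0.0112400 × (6.04/1000 + 1) = 0.0112400 × 1.006040
R_sample = 0.0113079

0.0113079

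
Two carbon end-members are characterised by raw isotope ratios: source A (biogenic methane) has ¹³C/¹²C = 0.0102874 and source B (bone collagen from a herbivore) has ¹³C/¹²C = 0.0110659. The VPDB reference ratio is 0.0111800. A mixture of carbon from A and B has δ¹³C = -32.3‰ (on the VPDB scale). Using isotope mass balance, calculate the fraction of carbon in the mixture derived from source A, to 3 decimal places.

0.317

δ_A = (0.0102874/0.0111800 − 1)×1000 = (0.920161 − 1)×1000 = -79.839‰
δ_B = (0.0110659/0.0111800 − 1)×1000 = (0.989794 − 1)×1000 = -10.206‰
f_A = (δ_mix − δ_B)/(δ_A − δ_B) = (-32.3 − (-10.206))/(-79.839 − (-10.206))
f_A = -22.094 / -69.633 = 0.3173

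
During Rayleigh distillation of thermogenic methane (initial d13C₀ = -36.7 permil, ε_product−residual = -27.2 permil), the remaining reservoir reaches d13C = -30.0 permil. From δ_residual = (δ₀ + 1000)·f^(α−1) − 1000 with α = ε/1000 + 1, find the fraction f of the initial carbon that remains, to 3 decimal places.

α − 1 = ε/1000 = -0.0272
(δ_res + 1000)/(δ₀ + 1000) = (-30.0 + 1000)/(-36.7 + 1000) = 970.0/963.3 = 1.006955
f = 1.006955^(1/-0.0272) = exp(ln(1.006955)/-0.0272) = exp(0.00693/-0.0272)
f = exp(-0.2548) = 0.7751

0.775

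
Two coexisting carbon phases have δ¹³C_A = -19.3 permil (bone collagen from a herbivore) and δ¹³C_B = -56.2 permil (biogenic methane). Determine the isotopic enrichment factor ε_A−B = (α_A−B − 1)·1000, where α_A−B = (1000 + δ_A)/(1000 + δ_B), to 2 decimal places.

39.10 permil

α_A−B = (1000 + -19.3) / (1000 + -56.2) = 980.7 / 943.8 = 1.039097
ε_A−B = (1.039097 − 1) × 1000 = 39.097 permil
(The approximation ε ≈ δ_A − δ_B would give 36.9 permil.)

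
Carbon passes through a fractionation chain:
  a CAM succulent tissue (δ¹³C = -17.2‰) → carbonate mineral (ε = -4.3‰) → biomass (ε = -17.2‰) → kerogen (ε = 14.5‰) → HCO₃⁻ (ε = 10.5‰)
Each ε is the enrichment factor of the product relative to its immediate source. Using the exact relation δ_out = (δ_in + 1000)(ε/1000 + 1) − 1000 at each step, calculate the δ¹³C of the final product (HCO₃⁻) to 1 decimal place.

-14.1‰

step 1: δ = (-17.20 + 1000)·(-4.3/1000 + 1) − 1000 = -21.43‰
step 2: δ = (-21.43 + 1000)·(-17.2/1000 + 1) − 1000 = -38.26‰
step 3: δ = (-38.26 + 1000)·(14.5/1000 + 1) − 1000 = -24.31‰
step 4: δ = (-24.31 + 1000)·(10.5/1000 + 1) − 1000 = -14.07‰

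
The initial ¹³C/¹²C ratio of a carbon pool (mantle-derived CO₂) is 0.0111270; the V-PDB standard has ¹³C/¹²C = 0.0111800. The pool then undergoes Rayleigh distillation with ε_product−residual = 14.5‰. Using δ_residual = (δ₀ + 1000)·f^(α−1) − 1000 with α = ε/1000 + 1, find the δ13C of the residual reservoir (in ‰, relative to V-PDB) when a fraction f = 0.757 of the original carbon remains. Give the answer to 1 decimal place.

δ₀ = (0.0111270/0.0111800 − 1)×1000 = (0.995259 − 1)×1000 = -4.741‰
α − 1 = ε/1000 = 0.0145
f^(α−1) = 0.757^(0.0145) = 0.995971
δ_res = (-4.741 + 1000) × 0.995971 − 1000 = 991.250 − 1000 = -8.75‰

-8.8‰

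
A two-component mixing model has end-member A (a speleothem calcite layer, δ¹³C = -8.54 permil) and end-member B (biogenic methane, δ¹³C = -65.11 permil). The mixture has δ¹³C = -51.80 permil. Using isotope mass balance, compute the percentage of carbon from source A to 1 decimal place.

δ_mix = f_A·δ_A + (1 − f_A)·δ_B  ⇒  f_A = (δ_mix − δ_B)/(δ_A − δ_B)
f_A = (-51.80 − (-65.11)) / (-8.54 − (-65.11))
f_A = 13.31 / 56.57 = 0.2353

23.5%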